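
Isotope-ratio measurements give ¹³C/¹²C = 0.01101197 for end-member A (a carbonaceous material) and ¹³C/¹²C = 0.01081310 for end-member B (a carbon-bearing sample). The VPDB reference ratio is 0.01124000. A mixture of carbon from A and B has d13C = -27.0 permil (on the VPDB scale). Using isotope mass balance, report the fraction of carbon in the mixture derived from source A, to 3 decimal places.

δ_A = (0.01101197/0.01124000 − 1)×1000 = (0.979713 − 1)×1000 = -20.287 permil
δ_B = (0.01081310/0.01124000 − 1)×1000 = (0.962020 − 1)×1000 = -37.980 permil
f_A = (δ_mix − δ_B)/(δ_A − δ_B) = (-27.0 − (-37.980))/(-20.287 − (-37.980))
f_A = 10.980 / 17.693 = 0.6206

0.621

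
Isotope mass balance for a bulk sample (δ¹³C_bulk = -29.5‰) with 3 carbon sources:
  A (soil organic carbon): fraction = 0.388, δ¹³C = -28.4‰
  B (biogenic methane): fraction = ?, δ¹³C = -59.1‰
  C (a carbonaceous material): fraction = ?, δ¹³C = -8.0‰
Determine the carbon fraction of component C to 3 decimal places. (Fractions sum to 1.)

0.346

Let f_C and f_B be the unknown fractions; fractions sum to 1 so f_C + f_B = 0.612.
Mass balance: Σ fᵢ·δᵢ = δ_bulk ⇒ f_C·(-8.0) + f_B·(-59.1) = -29.5 − (-11.019) = -18.481
Substitute f_B = 0.612 − f_C:
f_C·(-8.0 − -59.1) = -18.481 − 0.612×(-59.1) = 17.688
f_C = 17.688 / 51.1 = 0.3462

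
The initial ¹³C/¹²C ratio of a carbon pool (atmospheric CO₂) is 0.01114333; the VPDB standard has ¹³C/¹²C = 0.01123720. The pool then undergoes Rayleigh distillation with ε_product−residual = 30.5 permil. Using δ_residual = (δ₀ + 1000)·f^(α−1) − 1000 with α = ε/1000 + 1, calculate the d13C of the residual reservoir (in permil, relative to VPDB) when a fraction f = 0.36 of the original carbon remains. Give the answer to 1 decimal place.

δ₀ = (0.01114333/0.01123720 − 1)×1000 = (0.991646 − 1)×1000 = -8.354 permil
α − 1 = ε/1000 = 0.0305
f^(α−1) = 0.36^(0.0305) = 0.969320
δ_res = (-8.354 + 1000) × 0.969320 − 1000 = 961.223 − 1000 = -38.78 permil

-38.8 permil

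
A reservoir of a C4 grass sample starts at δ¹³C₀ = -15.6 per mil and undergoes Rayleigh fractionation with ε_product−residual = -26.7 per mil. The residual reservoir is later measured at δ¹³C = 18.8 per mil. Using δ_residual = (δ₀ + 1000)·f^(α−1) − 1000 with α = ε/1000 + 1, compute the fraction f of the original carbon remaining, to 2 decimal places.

0.28

α − 1 = ε/1000 = -0.0267
(δ_res + 1000)/(δ₀ + 1000) = (18.8 + 1000)/(-15.6 + 1000) = 1018.8/984.4 = 1.034945
f = 1.034945^(1/-0.0267) = exp(ln(1.034945)/-0.0267) = exp(0.03435/-0.0267)
f = exp(-1.2865) = 0.2762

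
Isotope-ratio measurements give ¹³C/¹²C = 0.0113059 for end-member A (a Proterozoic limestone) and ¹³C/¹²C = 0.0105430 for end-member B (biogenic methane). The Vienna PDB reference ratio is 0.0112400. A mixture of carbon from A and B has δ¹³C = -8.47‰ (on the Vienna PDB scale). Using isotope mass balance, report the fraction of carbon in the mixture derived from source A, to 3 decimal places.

δ_A = (0.0113059/0.0112400 − 1)×1000 = (1.005863 − 1)×1000 = 5.863‰
δ_B = (0.0105430/0.0112400 − 1)×1000 = (0.937989 − 1)×1000 = -62.011‰
f_A = (δ_mix − δ_B)/(δ_A − δ_B) = (-8.47 − (-62.011))/(5.863 − (-62.011))
f_A = 53.541 / 67.874 = 0.7888

0.789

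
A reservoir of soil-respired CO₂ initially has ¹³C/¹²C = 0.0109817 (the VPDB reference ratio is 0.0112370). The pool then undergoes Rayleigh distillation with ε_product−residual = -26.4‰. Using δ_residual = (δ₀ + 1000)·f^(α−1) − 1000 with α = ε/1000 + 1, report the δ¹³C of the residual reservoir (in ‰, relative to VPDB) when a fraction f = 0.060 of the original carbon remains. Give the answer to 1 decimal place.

δ₀ = (0.0109817/0.0112370 − 1)×1000 = (0.977280 − 1)×1000 = -22.720‰
α − 1 = ε/1000 = -0.0264
f^(α−1) = 0.060^(-0.0264) = 1.077102
δ_res = (-22.720 + 1000) × 1.077102 − 1000 = 1052.631 − 1000 = 52.63‰

52.6‰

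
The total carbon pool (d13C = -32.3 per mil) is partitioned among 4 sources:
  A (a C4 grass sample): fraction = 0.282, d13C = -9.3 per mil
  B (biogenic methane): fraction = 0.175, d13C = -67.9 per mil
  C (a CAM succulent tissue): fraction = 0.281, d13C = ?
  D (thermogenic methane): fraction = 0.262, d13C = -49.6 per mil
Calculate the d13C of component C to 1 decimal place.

Isotope mass balance: δ_bulk = Σ fᵢ·δᵢ.
-32.3 = 0.282×(-9.3) + 0.175×(-67.9) + 0.281×δ_C + 0.262×(-49.6)
0.281·δ_C = -32.3 − (-27.500) = -4.800
δ_C = -4.800 / 0.281 = -17.08 per mil

-17.1 per mil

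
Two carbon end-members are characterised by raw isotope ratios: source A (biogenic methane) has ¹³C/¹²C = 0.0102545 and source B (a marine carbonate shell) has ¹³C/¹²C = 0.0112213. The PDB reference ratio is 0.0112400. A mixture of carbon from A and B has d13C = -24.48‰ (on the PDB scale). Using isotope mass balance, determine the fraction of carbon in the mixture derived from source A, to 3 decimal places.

δ_A = (0.0102545/0.0112400 − 1)×1000 = (0.912322 − 1)×1000 = -87.678‰
δ_B = (0.0112213/0.0112400 − 1)×1000 = (0.998336 − 1)×1000 = -1.664‰
f_A = (δ_mix − δ_B)/(δ_A − δ_B) = (-24.48 − (-1.664))/(-87.678 − (-1.664))
f_A = -22.816 / -86.014 = 0.2653

0.265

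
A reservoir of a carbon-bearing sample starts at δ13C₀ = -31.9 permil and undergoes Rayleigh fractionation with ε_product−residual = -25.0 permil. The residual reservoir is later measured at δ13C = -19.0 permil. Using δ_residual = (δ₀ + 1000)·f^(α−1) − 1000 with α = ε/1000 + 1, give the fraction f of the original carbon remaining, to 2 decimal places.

α − 1 = ε/1000 = -0.0250
(δ_res + 1000)/(δ₀ + 1000) = (-19.0 + 1000)/(-31.9 + 1000) = 981.0/968.1 = 1.013325
f = 1.013325^(1/-0.0250) = exp(ln(1.013325)/-0.0250) = exp(0.01324/-0.0250)
f = exp(-0.5295) = 0.5889

0.59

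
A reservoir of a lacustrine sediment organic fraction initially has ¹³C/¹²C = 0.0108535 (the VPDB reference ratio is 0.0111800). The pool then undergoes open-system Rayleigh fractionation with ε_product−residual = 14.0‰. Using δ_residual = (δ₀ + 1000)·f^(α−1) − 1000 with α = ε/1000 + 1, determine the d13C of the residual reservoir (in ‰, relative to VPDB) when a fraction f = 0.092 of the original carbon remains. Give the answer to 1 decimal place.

-61.1‰

δ₀ = (0.0108535/0.0111800 − 1)×1000 = (0.970796 − 1)×1000 = -29.204‰
α − 1 = ε/1000 = 0.0140
f^(α−1) = 0.092^(0.0140) = 0.967148
δ_res = (-29.204 + 1000) × 0.967148 − 1000 = 938.904 − 1000 = -61.10‰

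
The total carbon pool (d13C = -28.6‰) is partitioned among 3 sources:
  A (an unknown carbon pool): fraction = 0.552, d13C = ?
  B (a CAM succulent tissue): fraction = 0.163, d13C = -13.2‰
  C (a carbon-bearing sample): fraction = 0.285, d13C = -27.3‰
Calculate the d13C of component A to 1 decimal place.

-33.8‰

Isotope mass balance: δ_bulk = Σ fᵢ·δᵢ.
-28.6 = 0.552×δ_A + 0.163×(-13.2) + 0.285×(-27.3)
0.552·δ_A = -28.6 − (-9.932) = -18.668
δ_A = -18.668 / 0.552 = -33.82‰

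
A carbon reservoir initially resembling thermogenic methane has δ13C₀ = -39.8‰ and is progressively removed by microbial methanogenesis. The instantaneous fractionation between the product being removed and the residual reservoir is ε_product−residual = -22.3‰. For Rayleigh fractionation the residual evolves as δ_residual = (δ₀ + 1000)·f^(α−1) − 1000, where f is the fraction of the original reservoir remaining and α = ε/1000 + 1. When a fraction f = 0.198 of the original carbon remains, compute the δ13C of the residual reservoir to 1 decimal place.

Rayleigh residual: δ_res = (δ₀ + 1000)·f^(α−1) − 1000
α = ε/1000 + 1 = 0.97770, so α − 1 = -0.02230
f^(α−1) = 0.198^(-0.02230) = 1.036775
δ_res = (-39.8 + 1000) × 1.036775 − 1000 = 995.511 − 1000 = -4.49‰

-4.5‰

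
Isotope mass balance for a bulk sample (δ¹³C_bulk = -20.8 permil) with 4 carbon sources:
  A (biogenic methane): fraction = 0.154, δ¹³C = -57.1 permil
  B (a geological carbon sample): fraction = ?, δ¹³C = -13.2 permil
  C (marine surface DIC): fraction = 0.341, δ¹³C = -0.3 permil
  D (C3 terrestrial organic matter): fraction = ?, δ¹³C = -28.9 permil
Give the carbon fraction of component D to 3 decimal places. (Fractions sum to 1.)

0.334

Let f_D and f_B be the unknown fractions; fractions sum to 1 so f_D + f_B = 0.505.
Mass balance: Σ fᵢ·δᵢ = δ_bulk ⇒ f_D·(-28.9) + f_B·(-13.2) = -20.8 − (-8.896) = -11.904
Substitute f_B = 0.505 − f_D:
f_D·(-28.9 − -13.2) = -11.904 − 0.505×(-13.2) = -5.238
f_D = -5.238 / -15.7 = 0.3336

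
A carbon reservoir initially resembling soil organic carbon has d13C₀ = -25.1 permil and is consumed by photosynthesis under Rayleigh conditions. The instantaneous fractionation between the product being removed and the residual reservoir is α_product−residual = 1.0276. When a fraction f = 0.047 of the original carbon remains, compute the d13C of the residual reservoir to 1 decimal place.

Rayleigh residual: δ_res = (δ₀ + 1000)·f^(α−1) − 1000
α − 1 = 0.02760
f^(α−1) = 0.047^(0.02760) = 0.919073
δ_res = (-25.1 + 1000) × 0.919073 − 1000 = 896.004 − 1000 = -104.00 permil

-104.0 permil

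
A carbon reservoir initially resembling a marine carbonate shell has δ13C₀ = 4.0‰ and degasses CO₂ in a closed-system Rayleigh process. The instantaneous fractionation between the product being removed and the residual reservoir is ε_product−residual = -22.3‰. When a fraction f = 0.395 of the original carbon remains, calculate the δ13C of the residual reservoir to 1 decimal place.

Rayleigh residual: δ_res = (δ₀ + 1000)·f^(α−1) − 1000
α = ε/1000 + 1 = 0.97770, so α − 1 = -0.02230
f^(α−1) = 0.395^(-0.02230) = 1.020930
δ_res = (4.0 + 1000) × 1.020930 − 1000 = 1025.014 − 1000 = 25.01‰

25.0‰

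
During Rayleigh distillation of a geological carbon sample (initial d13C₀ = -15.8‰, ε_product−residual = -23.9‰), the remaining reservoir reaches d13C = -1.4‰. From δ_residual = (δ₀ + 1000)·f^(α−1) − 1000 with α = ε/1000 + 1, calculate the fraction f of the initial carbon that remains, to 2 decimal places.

0.54

α − 1 = ε/1000 = -0.0239
(δ_res + 1000)/(δ₀ + 1000) = (-1.4 + 1000)/(-15.8 + 1000) = 998.6/984.2 = 1.014631
f = 1.014631^(1/-0.0239) = exp(ln(1.014631)/-0.0239) = exp(0.01453/-0.0239)
f = exp(-0.6077) = 0.5446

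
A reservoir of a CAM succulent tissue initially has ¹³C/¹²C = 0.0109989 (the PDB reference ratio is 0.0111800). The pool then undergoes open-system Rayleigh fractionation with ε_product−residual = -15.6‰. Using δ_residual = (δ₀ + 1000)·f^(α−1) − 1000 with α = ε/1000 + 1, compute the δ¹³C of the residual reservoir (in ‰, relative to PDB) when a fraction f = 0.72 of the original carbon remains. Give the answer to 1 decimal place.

-11.1‰

δ₀ = (0.0109989/0.0111800 − 1)×1000 = (0.983801 − 1)×1000 = -16.199‰
α − 1 = ε/1000 = -0.0156
f^(α−1) = 0.72^(-0.0156) = 1.005138
δ_res = (-16.199 + 1000) × 1.005138 − 1000 = 988.856 − 1000 = -11.14‰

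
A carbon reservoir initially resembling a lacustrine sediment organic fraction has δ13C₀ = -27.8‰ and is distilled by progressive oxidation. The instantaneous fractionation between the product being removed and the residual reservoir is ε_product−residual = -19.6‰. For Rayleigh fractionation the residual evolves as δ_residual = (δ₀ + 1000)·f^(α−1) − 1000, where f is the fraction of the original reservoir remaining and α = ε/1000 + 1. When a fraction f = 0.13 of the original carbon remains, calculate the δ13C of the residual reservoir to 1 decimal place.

Rayleigh residual: δ_res = (δ₀ + 1000)·f^(α−1) − 1000
α = ε/1000 + 1 = 0.98040, so α − 1 = -0.01960
f^(α−1) = 0.13^(-0.01960) = 1.040799
δ_res = (-27.8 + 1000) × 1.040799 − 1000 = 1011.864 − 1000 = 11.86‰

11.9‰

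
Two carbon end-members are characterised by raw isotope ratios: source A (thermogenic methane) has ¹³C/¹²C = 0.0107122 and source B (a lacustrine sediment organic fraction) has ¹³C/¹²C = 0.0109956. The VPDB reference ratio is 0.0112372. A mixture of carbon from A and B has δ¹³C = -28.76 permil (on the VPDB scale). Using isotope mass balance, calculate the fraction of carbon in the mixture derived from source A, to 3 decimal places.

0.288

δ_A = (0.0107122/0.0112372 − 1)×1000 = (0.953280 − 1)×1000 = -46.720 permil
δ_B = (0.0109956/0.0112372 − 1)×1000 = (0.978500 − 1)×1000 = -21.500 permil
f_A = (δ_mix − δ_B)/(δ_A − δ_B) = (-28.76 − (-21.500))/(-46.720 − (-21.500))
f_A = -7.260 / -25.220 = 0.2879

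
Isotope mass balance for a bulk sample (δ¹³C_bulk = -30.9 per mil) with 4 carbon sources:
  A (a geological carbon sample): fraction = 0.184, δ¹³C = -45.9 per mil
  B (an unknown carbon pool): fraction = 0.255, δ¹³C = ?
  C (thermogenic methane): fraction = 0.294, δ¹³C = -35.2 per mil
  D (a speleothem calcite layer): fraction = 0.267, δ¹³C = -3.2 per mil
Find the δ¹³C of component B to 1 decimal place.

Isotope mass balance: δ_bulk = Σ fᵢ·δᵢ.
-30.9 = 0.184×(-45.9) + 0.255×δ_B + 0.294×(-35.2) + 0.267×(-3.2)
0.255·δ_B = -30.9 − (-19.649) = -11.251
δ_B = -11.251 / 0.255 = -44.12 per mil

-44.1 per mil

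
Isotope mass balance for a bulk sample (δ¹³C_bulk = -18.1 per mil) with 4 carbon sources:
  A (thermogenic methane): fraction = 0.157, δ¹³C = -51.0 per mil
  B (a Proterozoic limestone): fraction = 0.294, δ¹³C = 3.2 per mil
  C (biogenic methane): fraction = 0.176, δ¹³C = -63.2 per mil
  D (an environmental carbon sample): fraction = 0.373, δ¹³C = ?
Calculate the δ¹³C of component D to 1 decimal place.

Isotope mass balance: δ_bulk = Σ fᵢ·δᵢ.
-18.1 = 0.157×(-51.0) + 0.294×(3.2) + 0.176×(-63.2) + 0.373×δ_D
0.373·δ_D = -18.1 − (-18.189) = 0.089
δ_D = 0.089 / 0.373 = 0.24 per mil

0.2 per mil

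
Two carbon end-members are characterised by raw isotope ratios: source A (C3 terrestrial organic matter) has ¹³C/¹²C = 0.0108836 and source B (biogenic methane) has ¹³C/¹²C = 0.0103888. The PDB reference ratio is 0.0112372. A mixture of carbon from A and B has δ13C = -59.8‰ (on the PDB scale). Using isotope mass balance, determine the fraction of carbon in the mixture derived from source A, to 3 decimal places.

δ_A = (0.0108836/0.0112372 − 1)×1000 = (0.968533 − 1)×1000 = -31.467‰
δ_B = (0.0103888/0.0112372 − 1)×1000 = (0.924501 − 1)×1000 = -75.499‰
f_A = (δ_mix − δ_B)/(δ_A − δ_B) = (-59.8 − (-75.499))/(-31.467 − (-75.499))
f_A = 15.699 / 44.032 = 0.3565

0.357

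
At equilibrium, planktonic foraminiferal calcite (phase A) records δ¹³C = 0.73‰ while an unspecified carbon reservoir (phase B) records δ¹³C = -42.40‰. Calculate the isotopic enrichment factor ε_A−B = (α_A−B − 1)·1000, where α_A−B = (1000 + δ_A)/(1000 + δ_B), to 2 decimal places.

α_A−B = (1000 + 0.73) / (1000 + -42.40) = 1000.73 / 957.60 = 1.045040
ε_A−B = (1.045040 − 1) × 1000 = 45.040‰
(The approximation ε ≈ δ_A − δ_B would give 43.13‰.)

45.04‰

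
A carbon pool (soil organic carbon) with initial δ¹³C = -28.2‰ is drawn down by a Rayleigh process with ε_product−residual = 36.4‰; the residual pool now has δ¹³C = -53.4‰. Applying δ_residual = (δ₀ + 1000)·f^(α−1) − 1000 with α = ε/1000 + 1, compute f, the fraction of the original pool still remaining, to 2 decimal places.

α − 1 = ε/1000 = 0.0364
(δ_res + 1000)/(δ₀ + 1000) = (-53.4 + 1000)/(-28.2 + 1000) = 946.6/971.8 = 0.974069
f = 0.974069^(1/0.0364) = exp(ln(0.974069)/0.0364) = exp(-0.02627/0.0364)
f = exp(-0.7218) = 0.4859

0.49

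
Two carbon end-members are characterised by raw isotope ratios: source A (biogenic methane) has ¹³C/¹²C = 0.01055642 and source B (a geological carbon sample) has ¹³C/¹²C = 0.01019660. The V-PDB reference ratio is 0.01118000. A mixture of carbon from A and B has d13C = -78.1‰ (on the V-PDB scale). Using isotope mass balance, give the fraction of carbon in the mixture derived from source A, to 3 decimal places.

δ_A = (0.01055642/0.01118000 − 1)×1000 = (0.944224 − 1)×1000 = -55.776‰
δ_B = (0.01019660/0.01118000 − 1)×1000 = (0.912039 − 1)×1000 = -87.961‰
f_A = (δ_mix − δ_B)/(δ_A − δ_B) = (-78.1 − (-87.961))/(-55.776 − (-87.961))
f_A = 9.861 / 32.184 = 0.3064

0.306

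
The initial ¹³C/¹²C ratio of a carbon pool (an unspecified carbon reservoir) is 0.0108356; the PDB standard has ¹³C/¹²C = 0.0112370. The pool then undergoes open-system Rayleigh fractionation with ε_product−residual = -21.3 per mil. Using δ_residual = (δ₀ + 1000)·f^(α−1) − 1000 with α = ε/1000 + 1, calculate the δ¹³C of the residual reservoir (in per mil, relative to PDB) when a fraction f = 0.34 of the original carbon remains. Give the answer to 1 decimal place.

-13.3 per mil

δ₀ = (0.0108356/0.0112370 − 1)×1000 = (0.964279 − 1)×1000 = -35.721 per mil
α − 1 = ε/1000 = -0.0213
f^(α−1) = 0.34^(-0.0213) = 1.023245
δ_res = (-35.721 + 1000) × 1.023245 − 1000 = 986.693 − 1000 = -13.31 per mil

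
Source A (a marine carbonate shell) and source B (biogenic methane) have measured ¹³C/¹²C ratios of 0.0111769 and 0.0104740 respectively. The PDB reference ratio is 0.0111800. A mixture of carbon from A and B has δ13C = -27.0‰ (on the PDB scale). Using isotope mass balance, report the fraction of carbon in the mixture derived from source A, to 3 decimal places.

0.575

δ_A = (0.0111769/0.0111800 − 1)×1000 = (0.999723 − 1)×1000 = -0.277‰
δ_B = (0.0104740/0.0111800 − 1)×1000 = (0.936852 − 1)×1000 = -63.148‰
f_A = (δ_mix − δ_B)/(δ_A − δ_B) = (-27.0 − (-63.148))/(-0.277 − (-63.148))
f_A = 36.148 / 62.871 = 0.5750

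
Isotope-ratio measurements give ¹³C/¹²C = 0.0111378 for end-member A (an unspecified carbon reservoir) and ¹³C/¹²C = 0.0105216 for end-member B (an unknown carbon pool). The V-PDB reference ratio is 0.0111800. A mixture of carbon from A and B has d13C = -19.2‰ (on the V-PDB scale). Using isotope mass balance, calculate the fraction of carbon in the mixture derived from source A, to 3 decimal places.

δ_A = (0.0111378/0.0111800 − 1)×1000 = (0.996225 − 1)×1000 = -3.775‰
δ_B = (0.0105216/0.0111800 − 1)×1000 = (0.941109 − 1)×1000 = -58.891‰
f_A = (δ_mix − δ_B)/(δ_A − δ_B) = (-19.2 − (-58.891))/(-3.775 − (-58.891))
f_A = 39.691 / 55.116 = 0.7201

0.720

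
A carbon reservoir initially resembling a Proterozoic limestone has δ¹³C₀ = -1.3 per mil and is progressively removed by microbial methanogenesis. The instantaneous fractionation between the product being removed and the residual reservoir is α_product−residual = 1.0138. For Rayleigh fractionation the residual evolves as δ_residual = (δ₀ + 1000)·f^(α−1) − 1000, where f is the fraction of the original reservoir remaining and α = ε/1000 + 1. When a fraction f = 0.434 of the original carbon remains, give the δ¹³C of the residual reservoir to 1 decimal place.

Rayleigh residual: δ_res = (δ₀ + 1000)·f^(α−1) − 1000
α − 1 = 0.01380
f^(α−1) = 0.434^(0.01380) = 0.988547
δ_res = (-1.3 + 1000) × 0.988547 − 1000 = 987.262 − 1000 = -12.74 per mil

-12.7 per mil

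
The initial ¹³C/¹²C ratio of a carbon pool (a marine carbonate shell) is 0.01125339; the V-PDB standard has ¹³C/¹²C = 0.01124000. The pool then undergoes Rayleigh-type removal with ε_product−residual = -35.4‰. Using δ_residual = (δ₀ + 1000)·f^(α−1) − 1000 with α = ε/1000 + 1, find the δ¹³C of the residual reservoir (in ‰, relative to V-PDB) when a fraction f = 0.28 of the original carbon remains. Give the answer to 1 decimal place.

47.3‰

δ₀ = (0.01125339/0.01124000 − 1)×1000 = (1.001191 − 1)×1000 = 1.191‰
α − 1 = ε/1000 = -0.0354
f^(α−1) = 0.28^(-0.0354) = 1.046094
δ_res = (1.191 + 1000) × 1.046094 − 1000 = 1047.340 − 1000 = 47.34‰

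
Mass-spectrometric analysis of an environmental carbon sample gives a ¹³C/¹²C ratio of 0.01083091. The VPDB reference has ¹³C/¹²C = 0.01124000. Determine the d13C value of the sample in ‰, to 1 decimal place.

-36.4‰

d13C = (R_sample / R_standard − 1) × 1000
R_sample / R_standard = 0.01083091 / 0.01124000 = 0.963604
d13C = (0.963604 − 1) × 1000 = -36.40‰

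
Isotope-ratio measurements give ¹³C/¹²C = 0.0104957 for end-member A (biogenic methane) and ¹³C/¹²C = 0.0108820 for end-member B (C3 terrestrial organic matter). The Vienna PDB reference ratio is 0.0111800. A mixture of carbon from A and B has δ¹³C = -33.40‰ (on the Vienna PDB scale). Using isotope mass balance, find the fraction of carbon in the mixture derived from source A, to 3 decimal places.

0.195

δ_A = (0.0104957/0.0111800 − 1)×1000 = (0.938792 − 1)×1000 = -61.208‰
δ_B = (0.0108820/0.0111800 − 1)×1000 = (0.973345 − 1)×1000 = -26.655‰
f_A = (δ_mix − δ_B)/(δ_A − δ_B) = (-33.40 − (-26.655))/(-61.208 − (-26.655))
f_A = -6.745 / -34.553 = 0.1952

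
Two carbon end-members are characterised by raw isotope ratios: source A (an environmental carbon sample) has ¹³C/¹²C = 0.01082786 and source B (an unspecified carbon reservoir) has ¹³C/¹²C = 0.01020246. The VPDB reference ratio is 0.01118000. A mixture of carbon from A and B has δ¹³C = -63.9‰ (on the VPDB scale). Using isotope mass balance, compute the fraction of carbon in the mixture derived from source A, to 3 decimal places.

0.421

δ_A = (0.01082786/0.01118000 − 1)×1000 = (0.968503 − 1)×1000 = -31.497‰
δ_B = (0.01020246/0.01118000 − 1)×1000 = (0.912564 − 1)×1000 = -87.436‰
f_A = (δ_mix − δ_B)/(δ_A − δ_B) = (-63.9 − (-87.436))/(-31.497 − (-87.436))
f_A = 23.536 / 55.939 = 0.4208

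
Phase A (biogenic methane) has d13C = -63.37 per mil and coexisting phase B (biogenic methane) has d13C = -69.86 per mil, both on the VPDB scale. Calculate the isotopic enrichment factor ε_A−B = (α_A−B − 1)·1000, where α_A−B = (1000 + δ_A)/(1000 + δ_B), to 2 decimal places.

α_A−B = (1000 + -63.37) / (1000 + -69.86) = 936.63 / 930.14 = 1.006977
ε_A−B = (1.006977 − 1) × 1000 = 6.977 per mil
(The approximation ε ≈ δ_A − δ_B would give 6.49 per mil.)

6.98 per mil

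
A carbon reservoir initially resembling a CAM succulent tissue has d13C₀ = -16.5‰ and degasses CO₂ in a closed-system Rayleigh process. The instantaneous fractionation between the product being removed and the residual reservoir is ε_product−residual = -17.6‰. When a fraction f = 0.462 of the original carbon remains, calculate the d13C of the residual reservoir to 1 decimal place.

Rayleigh residual: δ_res = (δ₀ + 1000)·f^(α−1) − 1000
α = ε/1000 + 1 = 0.98240, so α − 1 = -0.01760
f^(α−1) = 0.462^(-0.01760) = 1.013683
δ_res = (-16.5 + 1000) × 1.013683 − 1000 = 996.958 − 1000 = -3.04‰

-3.0‰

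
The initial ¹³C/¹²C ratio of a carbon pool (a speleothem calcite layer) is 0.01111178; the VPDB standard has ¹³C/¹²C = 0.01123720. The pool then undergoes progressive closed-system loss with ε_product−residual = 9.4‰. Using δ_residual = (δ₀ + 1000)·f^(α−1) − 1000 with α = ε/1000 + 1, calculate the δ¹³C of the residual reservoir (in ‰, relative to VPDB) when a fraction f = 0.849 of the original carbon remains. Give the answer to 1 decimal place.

-12.7‰

δ₀ = (0.01111178/0.01123720 − 1)×1000 = (0.988839 − 1)×1000 = -11.161‰
α − 1 = ε/1000 = 0.0094
f^(α−1) = 0.849^(0.0094) = 0.998462
δ_res = (-11.161 + 1000) × 0.998462 − 1000 = 987.318 − 1000 = -12.68‰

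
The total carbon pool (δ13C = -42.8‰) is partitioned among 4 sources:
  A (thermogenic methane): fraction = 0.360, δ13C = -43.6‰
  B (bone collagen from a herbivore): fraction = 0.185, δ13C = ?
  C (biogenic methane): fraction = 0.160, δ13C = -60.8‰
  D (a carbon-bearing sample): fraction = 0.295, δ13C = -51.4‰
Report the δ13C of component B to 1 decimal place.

Isotope mass balance: δ_bulk = Σ fᵢ·δᵢ.
-42.8 = 0.360×(-43.6) + 0.185×δ_B + 0.160×(-60.8) + 0.295×(-51.4)
0.185·δ_B = -42.8 − (-40.587) = -2.213
δ_B = -2.213 / 0.185 = -11.96‰

-12.0‰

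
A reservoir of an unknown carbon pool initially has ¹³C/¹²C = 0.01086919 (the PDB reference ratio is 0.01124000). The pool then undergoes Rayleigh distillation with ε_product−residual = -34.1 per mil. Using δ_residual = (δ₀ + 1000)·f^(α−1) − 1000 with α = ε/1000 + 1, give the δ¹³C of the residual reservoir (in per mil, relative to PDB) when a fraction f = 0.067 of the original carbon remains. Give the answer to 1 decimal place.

δ₀ = (0.01086919/0.01124000 − 1)×1000 = (0.967010 − 1)×1000 = -32.990 per mil
α − 1 = ε/1000 = -0.0341
f^(α−1) = 0.067^(-0.0341) = 1.096556
δ_res = (-32.990 + 1000) × 1.096556 − 1000 = 1060.380 − 1000 = 60.38 per mil

60.4 per mil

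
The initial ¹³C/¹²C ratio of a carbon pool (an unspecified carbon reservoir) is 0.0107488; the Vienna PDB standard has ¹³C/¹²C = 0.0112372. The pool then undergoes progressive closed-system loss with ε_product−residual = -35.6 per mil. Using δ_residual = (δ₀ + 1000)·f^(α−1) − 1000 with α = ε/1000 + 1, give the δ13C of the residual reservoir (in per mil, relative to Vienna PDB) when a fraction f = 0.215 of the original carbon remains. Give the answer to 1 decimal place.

δ₀ = (0.0107488/0.0112372 − 1)×1000 = (0.956537 − 1)×1000 = -43.463 per mil
α − 1 = ε/1000 = -0.0356
f^(α−1) = 0.215^(-0.0356) = 1.056246
δ_res = (-43.463 + 1000) × 1.056246 − 1000 = 1010.339 − 1000 = 10.34 per mil

10.3 per mil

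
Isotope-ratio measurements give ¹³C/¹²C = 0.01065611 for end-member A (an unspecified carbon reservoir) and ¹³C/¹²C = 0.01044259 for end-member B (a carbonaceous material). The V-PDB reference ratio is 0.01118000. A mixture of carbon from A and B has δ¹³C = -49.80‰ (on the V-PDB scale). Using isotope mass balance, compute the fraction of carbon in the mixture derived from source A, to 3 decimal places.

0.846

δ_A = (0.01065611/0.01118000 − 1)×1000 = (0.953140 − 1)×1000 = -46.860‰
δ_B = (0.01044259/0.01118000 − 1)×1000 = (0.934042 − 1)×1000 = -65.958‰
f_A = (δ_mix − δ_B)/(δ_A − δ_B) = (-49.80 − (-65.958))/(-46.860 − (-65.958))
f_A = 16.158 / 19.098 = 0.8460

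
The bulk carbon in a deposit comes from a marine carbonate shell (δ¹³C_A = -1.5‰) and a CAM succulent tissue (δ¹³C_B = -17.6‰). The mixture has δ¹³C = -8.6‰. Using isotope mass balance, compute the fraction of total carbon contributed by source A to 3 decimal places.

δ_mix = f_A·δ_A + (1 − f_A)·δ_B  ⇒  f_A = (δ_mix − δ_B)/(δ_A − δ_B)
f_A = (-8.6 − (-17.6)) / (-1.5 − (-17.6))
f_A = 9.0 / 16.1 = 0.5590

0.559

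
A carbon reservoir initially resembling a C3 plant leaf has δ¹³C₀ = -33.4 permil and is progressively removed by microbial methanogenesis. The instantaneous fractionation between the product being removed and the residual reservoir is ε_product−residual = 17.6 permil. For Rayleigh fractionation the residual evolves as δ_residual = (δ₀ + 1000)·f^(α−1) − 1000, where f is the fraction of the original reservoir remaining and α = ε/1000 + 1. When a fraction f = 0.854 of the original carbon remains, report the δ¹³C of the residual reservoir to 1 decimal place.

Rayleigh residual: δ_res = (δ₀ + 1000)·f^(α−1) − 1000
α = ε/1000 + 1 = 1.01760, so α − 1 = 0.01760
f^(α−1) = 0.854^(0.01760) = 0.997226
δ_res = (-33.4 + 1000) × 0.997226 − 1000 = 963.919 − 1000 = -36.08 permil

-36.1 permil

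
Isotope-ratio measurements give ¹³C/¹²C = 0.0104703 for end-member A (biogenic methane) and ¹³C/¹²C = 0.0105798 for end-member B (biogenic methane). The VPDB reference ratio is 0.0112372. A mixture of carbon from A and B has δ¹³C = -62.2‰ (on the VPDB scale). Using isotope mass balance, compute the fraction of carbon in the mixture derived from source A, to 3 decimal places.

δ_A = (0.0104703/0.0112372 − 1)×1000 = (0.931753 − 1)×1000 = -68.247‰
δ_B = (0.0105798/0.0112372 − 1)×1000 = (0.941498 − 1)×1000 = -58.502‰
f_A = (δ_mix − δ_B)/(δ_A − δ_B) = (-62.2 − (-58.502))/(-68.247 − (-58.502))
f_A = -3.698 / -9.744 = 0.3795

0.379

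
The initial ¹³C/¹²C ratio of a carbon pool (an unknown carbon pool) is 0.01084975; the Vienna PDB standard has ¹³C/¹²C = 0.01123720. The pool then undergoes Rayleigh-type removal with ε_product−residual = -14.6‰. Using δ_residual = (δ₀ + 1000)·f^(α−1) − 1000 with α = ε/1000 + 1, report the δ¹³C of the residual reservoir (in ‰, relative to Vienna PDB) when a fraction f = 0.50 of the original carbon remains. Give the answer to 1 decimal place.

-24.7‰

δ₀ = (0.01084975/0.01123720 − 1)×1000 = (0.965521 − 1)×1000 = -34.479‰
α − 1 = ε/1000 = -0.0146
f^(α−1) = 0.50^(-0.0146) = 1.010171
δ_res = (-34.479 + 1000) × 1.010171 − 1000 = 975.341 − 1000 = -24.66‰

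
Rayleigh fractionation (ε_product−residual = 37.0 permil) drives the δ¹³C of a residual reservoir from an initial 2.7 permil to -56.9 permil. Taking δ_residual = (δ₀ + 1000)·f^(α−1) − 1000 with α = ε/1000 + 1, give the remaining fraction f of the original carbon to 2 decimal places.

0.19

α − 1 = ε/1000 = 0.0370
(δ_res + 1000)/(δ₀ + 1000) = (-56.9 + 1000)/(2.7 + 1000) = 943.1/1002.7 = 0.940560
f = 0.940560^(1/0.0370) = exp(ln(0.940560)/0.0370) = exp(-0.06128/0.0370)
f = exp(-1.6562) = 0.1909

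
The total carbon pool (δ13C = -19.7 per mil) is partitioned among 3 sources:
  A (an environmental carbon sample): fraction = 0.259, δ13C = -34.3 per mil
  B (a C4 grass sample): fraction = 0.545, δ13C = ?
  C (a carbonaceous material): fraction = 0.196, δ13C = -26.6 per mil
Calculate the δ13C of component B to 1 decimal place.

-10.3 per mil

Isotope mass balance: δ_bulk = Σ fᵢ·δᵢ.
-19.7 = 0.259×(-34.3) + 0.545×δ_B + 0.196×(-26.6)
0.545·δ_B = -19.7 − (-14.097) = -5.603
δ_B = -5.603 / 0.545 = -10.28 per mil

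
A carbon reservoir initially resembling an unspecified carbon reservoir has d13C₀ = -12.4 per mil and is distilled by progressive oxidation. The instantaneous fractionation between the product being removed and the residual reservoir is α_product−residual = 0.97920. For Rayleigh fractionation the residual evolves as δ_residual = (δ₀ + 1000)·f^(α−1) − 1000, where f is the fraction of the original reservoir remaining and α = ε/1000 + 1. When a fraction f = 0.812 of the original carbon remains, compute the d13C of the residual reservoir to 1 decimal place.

-8.1 per mil

Rayleigh residual: δ_res = (δ₀ + 1000)·f^(α−1) − 1000
α − 1 = -0.02080
f^(α−1) = 0.812^(-0.02080) = 1.004341
δ_res = (-12.4 + 1000) × 1.004341 − 1000 = 991.887 − 1000 = -8.11 per mil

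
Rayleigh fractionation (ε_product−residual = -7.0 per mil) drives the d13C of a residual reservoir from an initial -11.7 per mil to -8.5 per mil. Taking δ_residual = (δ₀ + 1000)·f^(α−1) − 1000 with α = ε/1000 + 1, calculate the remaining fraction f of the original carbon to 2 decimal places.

0.63

α − 1 = ε/1000 = -0.0070
(δ_res + 1000)/(δ₀ + 1000) = (-8.5 + 1000)/(-11.7 + 1000) = 991.5/988.3 = 1.003238
f = 1.003238^(1/-0.0070) = exp(ln(1.003238)/-0.0070) = exp(0.00323/-0.0070)
f = exp(-0.4618) = 0.6301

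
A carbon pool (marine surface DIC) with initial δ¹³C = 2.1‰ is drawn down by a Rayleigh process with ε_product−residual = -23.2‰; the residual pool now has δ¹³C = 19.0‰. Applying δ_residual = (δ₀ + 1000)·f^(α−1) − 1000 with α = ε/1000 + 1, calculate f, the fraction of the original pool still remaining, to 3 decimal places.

α − 1 = ε/1000 = -0.0232
(δ_res + 1000)/(δ₀ + 1000) = (19.0 + 1000)/(2.1 + 1000) = 1019.0/1002.1 = 1.016865
f = 1.016865^(1/-0.0232) = exp(ln(1.016865)/-0.0232) = exp(0.01672/-0.0232)
f = exp(-0.7209) = 0.4863

0.486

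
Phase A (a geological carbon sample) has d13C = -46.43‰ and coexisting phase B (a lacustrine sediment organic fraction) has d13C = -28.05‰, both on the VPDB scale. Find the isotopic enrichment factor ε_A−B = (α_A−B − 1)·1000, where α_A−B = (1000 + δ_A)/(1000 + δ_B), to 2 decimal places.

α_A−B = (1000 + -46.43) / (1000 + -28.05) = 953.57 / 971.95 = 0.981090
ε_A−B = (0.981090 − 1) × 1000 = -18.910‰
(The approximation ε ≈ δ_A − δ_B would give -18.38‰.)

-18.91‰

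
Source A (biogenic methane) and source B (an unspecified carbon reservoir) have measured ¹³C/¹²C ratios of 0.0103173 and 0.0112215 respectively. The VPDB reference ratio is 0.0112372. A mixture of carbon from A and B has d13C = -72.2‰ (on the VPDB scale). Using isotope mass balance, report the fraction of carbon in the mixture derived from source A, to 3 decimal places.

δ_A = (0.0103173/0.0112372 − 1)×1000 = (0.918138 − 1)×1000 = -81.862‰
δ_B = (0.0112215/0.0112372 − 1)×1000 = (0.998603 − 1)×1000 = -1.397‰
f_A = (δ_mix − δ_B)/(δ_A − δ_B) = (-72.2 − (-1.397))/(-81.862 − (-1.397))
f_A = -70.803 / -80.465 = 0.8799

0.880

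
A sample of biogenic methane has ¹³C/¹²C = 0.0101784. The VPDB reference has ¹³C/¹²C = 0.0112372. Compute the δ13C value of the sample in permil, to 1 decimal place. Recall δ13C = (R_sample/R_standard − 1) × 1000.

-94.2 permil

δ13C = (R_sample / R_standard − 1) × 1000
R_sample / R_standard = 0.0101784 / 0.0112372 = 0.905777
δ13C = (0.905777 − 1) × 1000 = -94.22 permil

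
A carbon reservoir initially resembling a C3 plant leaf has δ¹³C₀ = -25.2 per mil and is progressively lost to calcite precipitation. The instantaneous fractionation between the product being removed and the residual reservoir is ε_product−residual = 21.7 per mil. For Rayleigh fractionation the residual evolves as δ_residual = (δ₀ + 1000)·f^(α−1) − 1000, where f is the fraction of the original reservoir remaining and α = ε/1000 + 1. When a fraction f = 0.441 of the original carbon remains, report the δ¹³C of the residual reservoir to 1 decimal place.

Rayleigh residual: δ_res = (δ₀ + 1000)·f^(α−1) − 1000
α = ε/1000 + 1 = 1.02170, so α − 1 = 0.02170
f^(α−1) = 0.441^(0.02170) = 0.982391
δ_res = (-25.2 + 1000) × 0.982391 − 1000 = 957.635 − 1000 = -42.37 per mil

-42.4 per mil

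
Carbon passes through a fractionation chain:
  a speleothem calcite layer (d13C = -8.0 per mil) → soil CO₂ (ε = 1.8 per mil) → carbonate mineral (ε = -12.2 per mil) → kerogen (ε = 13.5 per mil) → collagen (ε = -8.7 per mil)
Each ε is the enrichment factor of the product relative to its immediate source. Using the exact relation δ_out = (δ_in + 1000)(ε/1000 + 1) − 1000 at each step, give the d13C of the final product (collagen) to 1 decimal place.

step 1: δ = (-8.00 + 1000)·(1.8/1000 + 1) − 1000 = -6.21 per mil
step 2: δ = (-6.21 + 1000)·(-12.2/1000 + 1) − 1000 = -18.34 per mil
step 3: δ = (-18.34 + 1000)·(13.5/1000 + 1) − 1000 = -5.09 per mil
step 4: δ = (-5.09 + 1000)·(-8.7/1000 + 1) − 1000 = -13.74 per mil

-13.7 per mil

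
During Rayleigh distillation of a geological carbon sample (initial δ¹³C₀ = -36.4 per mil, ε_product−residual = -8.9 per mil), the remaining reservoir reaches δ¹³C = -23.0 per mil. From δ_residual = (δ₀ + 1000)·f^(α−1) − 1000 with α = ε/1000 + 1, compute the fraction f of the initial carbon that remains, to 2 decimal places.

0.21

α − 1 = ε/1000 = -0.0089
(δ_res + 1000)/(δ₀ + 1000) = (-23.0 + 1000)/(-36.4 + 1000) = 977.0/963.6 = 1.013906
f = 1.013906^(1/-0.0089) = exp(ln(1.013906)/-0.0089) = exp(0.01381/-0.0089)
f = exp(-1.5517) = 0.2119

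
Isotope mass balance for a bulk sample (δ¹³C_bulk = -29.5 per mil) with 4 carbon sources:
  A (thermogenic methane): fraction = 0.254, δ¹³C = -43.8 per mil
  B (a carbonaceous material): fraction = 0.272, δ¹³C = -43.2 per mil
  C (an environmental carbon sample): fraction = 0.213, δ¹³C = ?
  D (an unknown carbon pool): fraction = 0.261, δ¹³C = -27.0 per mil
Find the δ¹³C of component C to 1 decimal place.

2.0 per mil

Isotope mass balance: δ_bulk = Σ fᵢ·δᵢ.
-29.5 = 0.254×(-43.8) + 0.272×(-43.2) + 0.213×δ_C + 0.261×(-27.0)
0.213·δ_C = -29.5 − (-29.923) = 0.423
δ_C = 0.423 / 0.213 = 1.98 per mil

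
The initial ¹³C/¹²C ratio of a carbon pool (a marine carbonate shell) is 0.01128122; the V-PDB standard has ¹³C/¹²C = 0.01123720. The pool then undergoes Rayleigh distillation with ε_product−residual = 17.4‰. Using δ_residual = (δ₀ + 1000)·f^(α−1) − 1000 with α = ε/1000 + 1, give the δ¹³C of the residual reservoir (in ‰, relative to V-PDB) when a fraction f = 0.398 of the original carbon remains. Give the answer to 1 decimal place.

-12.0‰

δ₀ = (0.01128122/0.01123720 − 1)×1000 = (1.003917 − 1)×1000 = 3.917‰
α − 1 = ε/1000 = 0.0174
f^(α−1) = 0.398^(0.0174) = 0.984097
δ_res = (3.917 + 1000) × 0.984097 − 1000 = 987.952 − 1000 = -12.05‰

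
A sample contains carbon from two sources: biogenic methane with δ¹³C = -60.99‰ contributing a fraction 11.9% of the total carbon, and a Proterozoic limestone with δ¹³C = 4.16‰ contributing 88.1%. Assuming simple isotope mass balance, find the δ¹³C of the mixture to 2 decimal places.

-3.59‰

δ_mix = f_A·δ_A + f_B·δ_B
δ_mix = 0.119 × (-60.99) + 0.881 × (4.16)
δ_mix = -7.258 + 3.665 = -3.593‰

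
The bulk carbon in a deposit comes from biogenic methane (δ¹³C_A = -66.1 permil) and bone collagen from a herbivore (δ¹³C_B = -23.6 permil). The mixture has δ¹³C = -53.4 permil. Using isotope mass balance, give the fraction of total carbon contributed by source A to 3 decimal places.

0.701

δ_mix = f_A·δ_A + (1 − f_A)·δ_B  ⇒  f_A = (δ_mix − δ_B)/(δ_A − δ_B)
f_A = (-53.4 − (-23.6)) / (-66.1 − (-23.6))
f_A = -29.8 / -42.5 = 0.7012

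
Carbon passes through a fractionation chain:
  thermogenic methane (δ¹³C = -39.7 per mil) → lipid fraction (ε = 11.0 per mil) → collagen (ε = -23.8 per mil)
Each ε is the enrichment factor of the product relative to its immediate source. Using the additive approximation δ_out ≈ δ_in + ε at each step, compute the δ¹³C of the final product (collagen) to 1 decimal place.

-52.5 per mil

step 1: δ ≈ -39.7 + (11.0) = -28.7 per mil
step 2: δ ≈ -28.7 + (-23.8) = -52.5 per mil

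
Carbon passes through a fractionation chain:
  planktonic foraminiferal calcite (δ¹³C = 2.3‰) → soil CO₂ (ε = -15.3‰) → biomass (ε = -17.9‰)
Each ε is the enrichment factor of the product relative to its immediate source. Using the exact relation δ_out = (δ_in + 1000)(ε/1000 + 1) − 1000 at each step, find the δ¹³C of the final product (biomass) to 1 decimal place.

-30.7‰

step 1: δ = (2.30 + 1000)·(-15.3/1000 + 1) − 1000 = -13.04‰
step 2: δ = (-13.04 + 1000)·(-17.9/1000 + 1) − 1000 = -30.70‰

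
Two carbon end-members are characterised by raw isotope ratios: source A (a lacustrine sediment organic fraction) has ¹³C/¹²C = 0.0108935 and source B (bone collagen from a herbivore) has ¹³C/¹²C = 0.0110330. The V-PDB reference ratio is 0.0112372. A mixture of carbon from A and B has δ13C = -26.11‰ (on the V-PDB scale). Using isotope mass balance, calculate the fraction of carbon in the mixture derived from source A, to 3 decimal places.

0.639

δ_A = (0.0108935/0.0112372 − 1)×1000 = (0.969414 − 1)×1000 = -30.586‰
δ_B = (0.0110330/0.0112372 − 1)×1000 = (0.981828 − 1)×1000 = -18.172‰
f_A = (δ_mix − δ_B)/(δ_A − δ_B) = (-26.11 − (-18.172))/(-30.586 − (-18.172))
f_A = -7.938 / -12.414 = 0.6395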